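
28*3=84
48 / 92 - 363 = -8337 / 23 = -362.48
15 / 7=2.14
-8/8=-1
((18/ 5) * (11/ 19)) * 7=1386/ 95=14.59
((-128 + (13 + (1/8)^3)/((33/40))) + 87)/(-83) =17769/58432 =0.30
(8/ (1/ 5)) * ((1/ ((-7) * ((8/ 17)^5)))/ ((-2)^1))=7099285/ 57344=123.80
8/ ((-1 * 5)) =-8/ 5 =-1.60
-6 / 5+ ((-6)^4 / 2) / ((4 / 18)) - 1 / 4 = 58291 / 20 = 2914.55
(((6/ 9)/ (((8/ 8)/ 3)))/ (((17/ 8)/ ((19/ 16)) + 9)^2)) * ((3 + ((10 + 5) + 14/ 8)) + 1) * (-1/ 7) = -29963/ 588350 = -0.05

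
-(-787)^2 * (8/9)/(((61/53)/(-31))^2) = -13375640221448/33489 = -399403990.01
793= 793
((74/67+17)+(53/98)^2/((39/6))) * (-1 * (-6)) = 227732823/2091271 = 108.90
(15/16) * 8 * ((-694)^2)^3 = 837949962997405920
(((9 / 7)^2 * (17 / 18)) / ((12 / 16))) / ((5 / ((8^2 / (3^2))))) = 2176 / 735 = 2.96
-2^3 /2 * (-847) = 3388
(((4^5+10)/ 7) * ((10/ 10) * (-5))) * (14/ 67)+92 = -62.33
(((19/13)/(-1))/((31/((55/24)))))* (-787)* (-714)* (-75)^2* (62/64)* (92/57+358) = -118971742416.62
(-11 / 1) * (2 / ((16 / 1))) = -11 / 8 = -1.38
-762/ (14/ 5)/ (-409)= 1905/ 2863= 0.67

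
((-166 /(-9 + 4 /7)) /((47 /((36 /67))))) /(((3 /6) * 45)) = 9296 /928955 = 0.01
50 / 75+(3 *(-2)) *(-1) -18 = -34 / 3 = -11.33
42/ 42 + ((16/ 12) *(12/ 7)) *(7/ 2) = 9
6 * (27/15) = 54/5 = 10.80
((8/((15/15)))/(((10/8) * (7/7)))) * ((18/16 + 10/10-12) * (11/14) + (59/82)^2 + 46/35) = -11158778/294175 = -37.93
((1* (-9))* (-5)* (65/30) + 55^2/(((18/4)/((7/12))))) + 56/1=14732/27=545.63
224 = 224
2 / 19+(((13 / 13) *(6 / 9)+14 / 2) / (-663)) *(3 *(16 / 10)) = 3134 / 62985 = 0.05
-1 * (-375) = 375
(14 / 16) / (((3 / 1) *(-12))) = -7 / 288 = -0.02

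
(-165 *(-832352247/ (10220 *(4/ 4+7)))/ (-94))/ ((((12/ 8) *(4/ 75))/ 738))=-253388832792975/ 1537088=-164849919.32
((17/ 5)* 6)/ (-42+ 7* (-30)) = -17/ 210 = -0.08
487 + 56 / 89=43399 / 89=487.63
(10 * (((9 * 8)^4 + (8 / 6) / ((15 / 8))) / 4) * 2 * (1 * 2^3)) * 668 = 6462625061888 / 9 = 718069451320.89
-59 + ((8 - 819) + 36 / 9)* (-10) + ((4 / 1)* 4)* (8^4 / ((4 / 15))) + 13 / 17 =4314120 / 17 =253771.76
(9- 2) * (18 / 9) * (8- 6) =28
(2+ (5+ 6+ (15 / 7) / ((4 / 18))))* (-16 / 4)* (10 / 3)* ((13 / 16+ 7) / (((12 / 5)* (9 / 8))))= -990625 / 1134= -873.57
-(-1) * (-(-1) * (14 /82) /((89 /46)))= 322 /3649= 0.09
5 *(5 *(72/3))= 600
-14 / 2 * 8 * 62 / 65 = -3472 / 65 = -53.42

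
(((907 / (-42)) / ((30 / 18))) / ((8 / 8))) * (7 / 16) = -907 / 160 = -5.67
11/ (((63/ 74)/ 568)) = 7338.92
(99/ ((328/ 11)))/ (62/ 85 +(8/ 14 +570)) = 215985/ 37165024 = 0.01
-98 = -98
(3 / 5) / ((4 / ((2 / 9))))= 1 / 30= 0.03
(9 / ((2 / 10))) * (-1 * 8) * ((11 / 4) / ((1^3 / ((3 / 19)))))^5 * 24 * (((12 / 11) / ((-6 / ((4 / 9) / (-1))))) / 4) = -53366445 / 19808792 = -2.69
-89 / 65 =-1.37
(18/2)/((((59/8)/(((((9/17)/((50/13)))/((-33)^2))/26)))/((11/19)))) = 18/5240675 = 0.00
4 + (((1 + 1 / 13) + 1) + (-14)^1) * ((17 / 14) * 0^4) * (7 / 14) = 4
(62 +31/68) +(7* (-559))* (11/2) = -1459215/68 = -21459.04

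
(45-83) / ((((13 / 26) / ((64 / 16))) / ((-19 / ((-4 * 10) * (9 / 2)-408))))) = -1444 / 147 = -9.82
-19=-19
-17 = -17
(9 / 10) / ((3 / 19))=57 / 10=5.70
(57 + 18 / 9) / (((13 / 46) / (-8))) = -21712 / 13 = -1670.15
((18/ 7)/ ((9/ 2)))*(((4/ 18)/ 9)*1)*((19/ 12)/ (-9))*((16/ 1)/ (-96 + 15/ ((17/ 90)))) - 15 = -32373367/ 2158569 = -15.00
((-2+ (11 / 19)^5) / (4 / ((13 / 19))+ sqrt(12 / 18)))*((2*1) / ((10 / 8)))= -2989675728 / 5535384475+ 3238815372*sqrt(6) / 105172305025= -0.46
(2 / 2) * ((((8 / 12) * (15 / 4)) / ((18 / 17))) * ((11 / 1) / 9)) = 935 / 324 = 2.89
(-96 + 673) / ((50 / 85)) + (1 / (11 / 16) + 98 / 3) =334957 / 330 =1015.02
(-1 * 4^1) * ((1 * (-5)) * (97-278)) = -3620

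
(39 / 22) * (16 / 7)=312 / 77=4.05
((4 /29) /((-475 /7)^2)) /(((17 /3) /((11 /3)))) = 2156 /111233125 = 0.00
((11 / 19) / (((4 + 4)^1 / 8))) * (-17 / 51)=-11 / 57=-0.19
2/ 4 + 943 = 1887/ 2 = 943.50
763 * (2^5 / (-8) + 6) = 1526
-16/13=-1.23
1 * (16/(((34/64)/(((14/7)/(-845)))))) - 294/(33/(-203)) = 285766046/158015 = 1808.47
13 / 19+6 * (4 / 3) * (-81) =-12299 / 19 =-647.32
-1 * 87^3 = -658503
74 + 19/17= 75.12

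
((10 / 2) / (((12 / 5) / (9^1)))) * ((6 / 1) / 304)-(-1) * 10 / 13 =9005 / 7904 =1.14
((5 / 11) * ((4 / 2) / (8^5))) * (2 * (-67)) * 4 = -335 / 22528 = -0.01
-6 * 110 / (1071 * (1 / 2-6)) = 40 / 357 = 0.11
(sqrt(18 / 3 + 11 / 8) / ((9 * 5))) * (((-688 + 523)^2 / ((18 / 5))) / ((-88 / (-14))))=1925 * sqrt(118) / 288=72.61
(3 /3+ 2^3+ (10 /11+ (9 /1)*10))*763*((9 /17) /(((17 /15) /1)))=113202495 /3179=35609.47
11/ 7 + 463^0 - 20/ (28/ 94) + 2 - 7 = -487/ 7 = -69.57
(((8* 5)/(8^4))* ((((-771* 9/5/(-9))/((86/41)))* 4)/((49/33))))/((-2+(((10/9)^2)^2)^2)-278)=-44904746618523/6447396741416960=-0.01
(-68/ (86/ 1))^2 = 1156/ 1849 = 0.63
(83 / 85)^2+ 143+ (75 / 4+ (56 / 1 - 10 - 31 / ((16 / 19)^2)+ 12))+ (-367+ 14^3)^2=10450805956609 / 1849600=5650305.99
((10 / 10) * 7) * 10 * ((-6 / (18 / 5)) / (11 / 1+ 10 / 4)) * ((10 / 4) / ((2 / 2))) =-1750 / 81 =-21.60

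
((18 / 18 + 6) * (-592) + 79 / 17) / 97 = -70369 / 1649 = -42.67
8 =8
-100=-100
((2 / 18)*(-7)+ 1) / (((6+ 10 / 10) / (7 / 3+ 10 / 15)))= 2 / 21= 0.10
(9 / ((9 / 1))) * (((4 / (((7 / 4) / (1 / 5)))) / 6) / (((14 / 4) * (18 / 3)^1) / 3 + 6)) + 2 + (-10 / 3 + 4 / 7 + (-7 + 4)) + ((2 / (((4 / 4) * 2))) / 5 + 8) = 2022 / 455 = 4.44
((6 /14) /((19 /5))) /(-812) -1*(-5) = 539965 /107996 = 5.00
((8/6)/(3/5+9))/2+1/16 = 19/144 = 0.13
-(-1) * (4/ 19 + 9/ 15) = 77/ 95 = 0.81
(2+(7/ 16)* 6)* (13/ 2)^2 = 6253/ 32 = 195.41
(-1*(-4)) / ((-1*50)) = -2 / 25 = -0.08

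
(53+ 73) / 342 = 7 / 19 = 0.37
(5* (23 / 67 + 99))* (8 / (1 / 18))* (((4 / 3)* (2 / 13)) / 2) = 7336.12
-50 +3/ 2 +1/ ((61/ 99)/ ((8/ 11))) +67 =2401/ 122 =19.68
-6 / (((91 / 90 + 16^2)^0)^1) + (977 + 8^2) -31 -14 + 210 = 1200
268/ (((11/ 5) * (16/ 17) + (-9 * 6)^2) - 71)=22780/ 242001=0.09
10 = 10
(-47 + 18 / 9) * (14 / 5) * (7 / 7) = -126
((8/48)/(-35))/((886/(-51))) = 17/62020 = 0.00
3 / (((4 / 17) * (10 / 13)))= 663 / 40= 16.58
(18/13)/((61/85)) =1530/793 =1.93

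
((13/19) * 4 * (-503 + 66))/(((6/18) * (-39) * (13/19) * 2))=874/13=67.23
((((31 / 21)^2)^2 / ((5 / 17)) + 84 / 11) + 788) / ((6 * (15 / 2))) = 8683186987 / 481340475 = 18.04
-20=-20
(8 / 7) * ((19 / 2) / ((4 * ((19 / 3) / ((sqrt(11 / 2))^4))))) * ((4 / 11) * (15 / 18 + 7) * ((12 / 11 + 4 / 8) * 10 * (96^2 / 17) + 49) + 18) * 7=38143900 / 17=2243758.82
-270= -270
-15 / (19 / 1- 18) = -15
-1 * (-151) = 151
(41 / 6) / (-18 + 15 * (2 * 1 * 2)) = 41 / 252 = 0.16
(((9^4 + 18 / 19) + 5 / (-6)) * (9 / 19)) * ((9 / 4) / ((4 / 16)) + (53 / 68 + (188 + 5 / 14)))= 211629035013 / 343672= 615787.83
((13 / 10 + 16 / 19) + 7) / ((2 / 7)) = 32.00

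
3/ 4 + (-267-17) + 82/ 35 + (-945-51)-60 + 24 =-183807/ 140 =-1312.91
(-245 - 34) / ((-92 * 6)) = 93 / 184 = 0.51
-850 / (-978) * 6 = 850 / 163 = 5.21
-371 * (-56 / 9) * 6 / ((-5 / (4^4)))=-10637312 / 15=-709154.13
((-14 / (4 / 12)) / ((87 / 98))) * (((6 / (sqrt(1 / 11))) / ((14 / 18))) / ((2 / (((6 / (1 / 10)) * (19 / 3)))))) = -2010960 * sqrt(11) / 29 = -229986.20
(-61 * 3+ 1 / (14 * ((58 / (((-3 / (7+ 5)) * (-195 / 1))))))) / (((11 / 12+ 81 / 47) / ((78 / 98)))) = -3267445311 / 59244332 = -55.15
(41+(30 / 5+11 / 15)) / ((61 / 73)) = 52268 / 915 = 57.12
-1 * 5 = -5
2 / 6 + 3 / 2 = 11 / 6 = 1.83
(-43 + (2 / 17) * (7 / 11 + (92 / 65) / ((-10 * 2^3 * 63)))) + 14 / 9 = -105598001 / 2552550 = -41.37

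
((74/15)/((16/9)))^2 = 12321/1600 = 7.70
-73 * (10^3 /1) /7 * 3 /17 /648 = -9125 /3213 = -2.84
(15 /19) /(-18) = -5 /114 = -0.04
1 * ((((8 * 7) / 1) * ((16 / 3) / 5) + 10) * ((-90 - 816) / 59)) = -315892 / 295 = -1070.82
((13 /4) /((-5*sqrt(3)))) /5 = -0.08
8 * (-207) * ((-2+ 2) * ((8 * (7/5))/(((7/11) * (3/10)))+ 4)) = 0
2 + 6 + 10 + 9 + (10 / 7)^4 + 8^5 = 32799.16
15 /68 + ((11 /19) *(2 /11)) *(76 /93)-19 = -118217 /6324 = -18.69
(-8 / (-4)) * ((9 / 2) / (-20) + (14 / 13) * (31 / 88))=883 / 2860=0.31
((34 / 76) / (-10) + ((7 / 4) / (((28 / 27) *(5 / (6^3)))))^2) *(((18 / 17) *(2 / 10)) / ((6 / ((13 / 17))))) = 196897233 / 1372750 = 143.43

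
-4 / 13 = -0.31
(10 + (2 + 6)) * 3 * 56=3024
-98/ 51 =-1.92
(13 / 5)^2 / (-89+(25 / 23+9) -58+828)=0.01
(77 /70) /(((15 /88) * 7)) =484 /525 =0.92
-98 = -98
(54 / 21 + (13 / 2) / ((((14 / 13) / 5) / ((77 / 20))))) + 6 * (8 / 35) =67273 / 560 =120.13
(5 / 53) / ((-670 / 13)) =-13 / 7102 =-0.00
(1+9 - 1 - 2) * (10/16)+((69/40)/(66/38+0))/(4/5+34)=67427/15312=4.40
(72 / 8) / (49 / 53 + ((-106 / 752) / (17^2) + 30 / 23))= 397384248 / 98391827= 4.04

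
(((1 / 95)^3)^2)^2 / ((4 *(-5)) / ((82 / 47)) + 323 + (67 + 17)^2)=41 / 163226031320165084743408203125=0.00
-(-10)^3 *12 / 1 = 12000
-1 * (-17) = 17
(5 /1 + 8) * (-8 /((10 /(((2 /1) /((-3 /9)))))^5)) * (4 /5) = 101088 /15625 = 6.47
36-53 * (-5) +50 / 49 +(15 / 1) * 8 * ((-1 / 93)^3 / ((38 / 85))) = 75389885239 / 249618789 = 302.02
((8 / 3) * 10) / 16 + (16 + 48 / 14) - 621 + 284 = -6634 / 21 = -315.90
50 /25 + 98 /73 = 244 /73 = 3.34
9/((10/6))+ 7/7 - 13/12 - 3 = 139/60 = 2.32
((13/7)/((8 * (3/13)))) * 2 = 169/84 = 2.01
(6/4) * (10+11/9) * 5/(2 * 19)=505/228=2.21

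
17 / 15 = 1.13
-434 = -434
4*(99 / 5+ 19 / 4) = 491 / 5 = 98.20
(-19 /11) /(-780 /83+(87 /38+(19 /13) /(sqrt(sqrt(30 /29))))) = -19 /(11 * (-22419 /3154+19 * 29^(1 /4) * 30^(3 /4) /390)) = 0.31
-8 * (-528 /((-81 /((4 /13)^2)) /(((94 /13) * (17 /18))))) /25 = -17999872 /13346775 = -1.35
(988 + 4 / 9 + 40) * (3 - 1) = 18512 / 9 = 2056.89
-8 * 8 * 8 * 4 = -2048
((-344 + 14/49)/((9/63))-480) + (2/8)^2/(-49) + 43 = -2228913/784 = -2843.00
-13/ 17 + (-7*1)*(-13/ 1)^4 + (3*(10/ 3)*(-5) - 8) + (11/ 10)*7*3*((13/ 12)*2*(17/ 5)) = -339686511/ 1700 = -199815.59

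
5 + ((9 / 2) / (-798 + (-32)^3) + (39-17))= 27.00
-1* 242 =-242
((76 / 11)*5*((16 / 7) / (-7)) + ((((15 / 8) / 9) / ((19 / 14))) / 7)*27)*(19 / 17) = -437825 / 36652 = -11.95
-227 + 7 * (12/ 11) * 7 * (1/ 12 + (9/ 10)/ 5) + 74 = -38204/ 275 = -138.92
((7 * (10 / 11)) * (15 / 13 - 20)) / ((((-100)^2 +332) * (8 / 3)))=-1225 / 281424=-0.00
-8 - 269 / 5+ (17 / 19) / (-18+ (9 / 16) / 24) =-13520051 / 218595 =-61.85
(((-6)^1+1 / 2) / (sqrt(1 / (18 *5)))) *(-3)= 99 *sqrt(10) / 2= 156.53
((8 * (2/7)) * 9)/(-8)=-18/7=-2.57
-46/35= -1.31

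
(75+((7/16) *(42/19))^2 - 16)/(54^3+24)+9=32748809513/3638602752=9.00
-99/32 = -3.09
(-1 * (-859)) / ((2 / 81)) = 69579 / 2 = 34789.50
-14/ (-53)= 14/ 53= 0.26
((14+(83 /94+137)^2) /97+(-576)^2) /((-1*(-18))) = 31614518513 /1714184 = 18442.90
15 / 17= 0.88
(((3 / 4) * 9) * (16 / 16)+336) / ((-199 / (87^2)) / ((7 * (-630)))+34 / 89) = 2036453793255 / 2269827142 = 897.18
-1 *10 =-10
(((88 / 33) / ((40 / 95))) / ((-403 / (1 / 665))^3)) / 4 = -1 / 12156476627431500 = -0.00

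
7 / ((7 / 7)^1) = 7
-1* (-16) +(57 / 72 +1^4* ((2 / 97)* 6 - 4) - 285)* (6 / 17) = -565125 / 6596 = -85.68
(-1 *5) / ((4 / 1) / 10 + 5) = -25 / 27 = -0.93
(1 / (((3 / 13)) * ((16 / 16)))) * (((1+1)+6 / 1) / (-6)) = -52 / 9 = -5.78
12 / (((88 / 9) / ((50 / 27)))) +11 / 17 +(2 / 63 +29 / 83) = 3227725 / 977823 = 3.30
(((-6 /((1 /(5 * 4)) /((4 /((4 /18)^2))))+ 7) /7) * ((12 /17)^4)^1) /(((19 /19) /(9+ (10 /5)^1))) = -3789.46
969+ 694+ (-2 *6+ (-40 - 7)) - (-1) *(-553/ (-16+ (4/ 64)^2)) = 958564/ 585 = 1638.57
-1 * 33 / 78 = -0.42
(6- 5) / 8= 1 / 8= 0.12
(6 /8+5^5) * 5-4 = 15624.75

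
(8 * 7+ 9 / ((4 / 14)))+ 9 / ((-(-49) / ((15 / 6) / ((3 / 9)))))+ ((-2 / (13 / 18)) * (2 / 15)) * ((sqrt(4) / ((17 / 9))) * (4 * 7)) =4219571 / 54145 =77.93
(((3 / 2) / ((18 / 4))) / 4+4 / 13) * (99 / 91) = 2013 / 4732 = 0.43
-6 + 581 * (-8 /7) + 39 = -631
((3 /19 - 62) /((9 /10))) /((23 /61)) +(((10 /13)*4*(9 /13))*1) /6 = -120894770 /664677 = -181.88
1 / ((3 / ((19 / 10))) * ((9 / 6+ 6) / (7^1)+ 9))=133 / 2115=0.06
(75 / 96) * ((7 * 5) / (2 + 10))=2.28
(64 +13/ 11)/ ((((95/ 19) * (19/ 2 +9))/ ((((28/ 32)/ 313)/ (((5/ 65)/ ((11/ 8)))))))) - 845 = -1565685953/ 1852960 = -844.96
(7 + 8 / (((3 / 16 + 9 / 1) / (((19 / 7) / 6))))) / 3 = 22825 / 9261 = 2.46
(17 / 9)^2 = 289 / 81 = 3.57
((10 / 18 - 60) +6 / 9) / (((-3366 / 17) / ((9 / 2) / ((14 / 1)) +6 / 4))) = 8993 / 16632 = 0.54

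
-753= -753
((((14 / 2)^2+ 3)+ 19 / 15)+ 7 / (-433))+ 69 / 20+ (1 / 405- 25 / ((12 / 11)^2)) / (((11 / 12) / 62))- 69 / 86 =-150939072589 / 110596860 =-1364.77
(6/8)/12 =1/16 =0.06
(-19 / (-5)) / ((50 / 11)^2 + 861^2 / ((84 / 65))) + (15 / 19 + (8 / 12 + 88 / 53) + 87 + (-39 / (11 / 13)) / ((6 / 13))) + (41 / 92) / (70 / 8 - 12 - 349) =-29148481932194323561 / 2990085566787952050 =-9.75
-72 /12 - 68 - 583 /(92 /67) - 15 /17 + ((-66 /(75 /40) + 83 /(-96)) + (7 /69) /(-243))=-24423210563 /45606240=-535.52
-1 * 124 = -124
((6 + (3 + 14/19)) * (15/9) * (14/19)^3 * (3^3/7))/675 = 0.04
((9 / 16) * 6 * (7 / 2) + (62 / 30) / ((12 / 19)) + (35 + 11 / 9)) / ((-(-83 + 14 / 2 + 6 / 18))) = 36941 / 54480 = 0.68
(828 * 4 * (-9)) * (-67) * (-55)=-109842480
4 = 4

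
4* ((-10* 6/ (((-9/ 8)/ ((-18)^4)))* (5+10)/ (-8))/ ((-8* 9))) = 583200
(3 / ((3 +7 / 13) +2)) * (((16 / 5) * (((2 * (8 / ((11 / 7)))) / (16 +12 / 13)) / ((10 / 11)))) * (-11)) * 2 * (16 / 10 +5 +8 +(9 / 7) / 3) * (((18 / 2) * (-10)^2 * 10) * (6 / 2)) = -51202944 / 5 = -10240588.80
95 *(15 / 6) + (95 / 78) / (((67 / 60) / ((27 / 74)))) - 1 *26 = 211.90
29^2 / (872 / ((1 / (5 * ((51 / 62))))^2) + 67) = 808201 / 14239837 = 0.06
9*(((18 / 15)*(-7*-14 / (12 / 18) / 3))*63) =166698 / 5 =33339.60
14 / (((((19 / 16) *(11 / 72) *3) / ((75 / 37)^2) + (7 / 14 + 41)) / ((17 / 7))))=73440000 / 89926121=0.82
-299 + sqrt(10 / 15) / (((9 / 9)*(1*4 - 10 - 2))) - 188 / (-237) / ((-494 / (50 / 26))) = -227543443 / 761007 - sqrt(6) / 24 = -299.11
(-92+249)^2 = 24649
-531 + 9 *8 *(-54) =-4419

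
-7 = -7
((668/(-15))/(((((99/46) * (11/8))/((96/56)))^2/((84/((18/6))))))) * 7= -5789646848/1976535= -2929.19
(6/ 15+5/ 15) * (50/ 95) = 22/ 57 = 0.39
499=499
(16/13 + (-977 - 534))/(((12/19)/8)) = -745826/39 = -19123.74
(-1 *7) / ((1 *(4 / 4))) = -7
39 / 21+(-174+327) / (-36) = -67 / 28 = -2.39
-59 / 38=-1.55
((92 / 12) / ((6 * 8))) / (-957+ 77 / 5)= -115 / 677952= -0.00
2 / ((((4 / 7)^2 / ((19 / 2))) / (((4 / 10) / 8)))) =931 / 320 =2.91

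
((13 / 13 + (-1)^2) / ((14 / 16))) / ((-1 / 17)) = -272 / 7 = -38.86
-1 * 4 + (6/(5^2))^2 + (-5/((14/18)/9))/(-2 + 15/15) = 53.91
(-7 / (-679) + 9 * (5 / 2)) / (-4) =-4367 / 776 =-5.63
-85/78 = -1.09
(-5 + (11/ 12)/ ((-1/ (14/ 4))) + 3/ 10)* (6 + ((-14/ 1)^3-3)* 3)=521001/ 8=65125.12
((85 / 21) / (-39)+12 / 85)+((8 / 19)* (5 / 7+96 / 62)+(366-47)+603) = 37845579797 / 41003235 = 922.99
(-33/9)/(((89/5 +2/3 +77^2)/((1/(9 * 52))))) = -55/41751216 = -0.00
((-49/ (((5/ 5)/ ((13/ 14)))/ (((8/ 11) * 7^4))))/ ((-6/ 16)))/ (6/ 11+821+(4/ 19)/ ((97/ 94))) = 12885725216/ 49977981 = 257.83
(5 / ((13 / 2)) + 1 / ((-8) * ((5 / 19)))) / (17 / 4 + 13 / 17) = 2601 / 44330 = 0.06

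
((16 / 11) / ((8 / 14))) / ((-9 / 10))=-280 / 99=-2.83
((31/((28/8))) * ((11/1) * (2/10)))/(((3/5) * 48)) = 341/504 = 0.68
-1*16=-16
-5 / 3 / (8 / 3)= -5 / 8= -0.62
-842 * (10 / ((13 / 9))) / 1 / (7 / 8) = -606240 / 91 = -6661.98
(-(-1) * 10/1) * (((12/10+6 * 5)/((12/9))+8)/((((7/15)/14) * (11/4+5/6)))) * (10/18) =1460.47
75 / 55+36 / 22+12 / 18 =11 / 3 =3.67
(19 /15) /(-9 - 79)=-19 /1320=-0.01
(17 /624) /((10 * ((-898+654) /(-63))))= 357 /507520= 0.00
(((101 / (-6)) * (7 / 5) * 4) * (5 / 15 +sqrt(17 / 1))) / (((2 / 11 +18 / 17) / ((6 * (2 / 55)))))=-12019 * sqrt(17) / 725 - 12019 / 2175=-73.88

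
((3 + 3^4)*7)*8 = 4704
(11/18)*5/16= 55/288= 0.19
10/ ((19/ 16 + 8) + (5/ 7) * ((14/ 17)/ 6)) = 8160/ 7577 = 1.08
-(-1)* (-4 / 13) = -4 / 13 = -0.31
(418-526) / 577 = -108 / 577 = -0.19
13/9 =1.44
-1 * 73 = -73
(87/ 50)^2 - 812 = -2022431/ 2500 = -808.97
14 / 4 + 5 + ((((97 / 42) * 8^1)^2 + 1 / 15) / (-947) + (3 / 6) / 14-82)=-616624853 / 8352540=-73.82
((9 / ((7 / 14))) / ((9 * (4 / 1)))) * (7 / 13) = 7 / 26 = 0.27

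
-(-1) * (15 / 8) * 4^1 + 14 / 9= 163 / 18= 9.06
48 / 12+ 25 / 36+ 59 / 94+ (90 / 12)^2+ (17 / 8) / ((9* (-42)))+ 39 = 14293313 / 142128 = 100.57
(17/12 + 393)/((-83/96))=-37864/83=-456.19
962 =962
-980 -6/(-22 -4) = -12737/13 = -979.77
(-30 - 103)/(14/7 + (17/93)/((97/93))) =-12901/211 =-61.14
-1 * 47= -47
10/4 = 5/2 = 2.50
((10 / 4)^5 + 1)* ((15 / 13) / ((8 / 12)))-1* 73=81329 / 832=97.75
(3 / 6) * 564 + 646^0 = 283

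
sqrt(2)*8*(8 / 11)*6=49.37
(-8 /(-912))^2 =1 /12996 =0.00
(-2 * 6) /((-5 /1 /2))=24 /5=4.80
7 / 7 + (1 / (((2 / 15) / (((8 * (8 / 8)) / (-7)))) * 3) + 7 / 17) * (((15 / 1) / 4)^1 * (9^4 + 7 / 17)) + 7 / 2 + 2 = -243418481 / 4046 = -60162.75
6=6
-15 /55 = -0.27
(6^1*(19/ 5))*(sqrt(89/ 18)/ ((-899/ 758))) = -14402*sqrt(178)/ 4495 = -42.75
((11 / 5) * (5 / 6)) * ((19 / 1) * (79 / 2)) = 16511 / 12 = 1375.92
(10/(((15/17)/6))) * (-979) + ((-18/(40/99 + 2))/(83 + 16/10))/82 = -66572.00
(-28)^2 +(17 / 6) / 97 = 784.03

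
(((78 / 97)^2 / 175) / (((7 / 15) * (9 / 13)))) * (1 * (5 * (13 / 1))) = 342732 / 461041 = 0.74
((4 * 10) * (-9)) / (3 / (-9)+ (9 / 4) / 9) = 4320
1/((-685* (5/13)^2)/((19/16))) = -0.01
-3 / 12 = -1 / 4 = -0.25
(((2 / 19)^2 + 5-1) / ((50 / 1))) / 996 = 181 / 2247225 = 0.00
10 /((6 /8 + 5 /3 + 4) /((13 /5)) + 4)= 1560 /1009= 1.55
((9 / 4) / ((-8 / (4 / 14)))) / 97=-9 / 10864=-0.00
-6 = -6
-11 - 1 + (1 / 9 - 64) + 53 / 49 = -32990 / 441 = -74.81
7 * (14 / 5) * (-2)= -196 / 5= -39.20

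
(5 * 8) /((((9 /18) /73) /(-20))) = -116800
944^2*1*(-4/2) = -1782272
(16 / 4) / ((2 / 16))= 32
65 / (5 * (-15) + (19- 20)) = -65 / 76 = -0.86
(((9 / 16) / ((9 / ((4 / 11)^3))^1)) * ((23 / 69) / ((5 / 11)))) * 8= 32 / 1815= 0.02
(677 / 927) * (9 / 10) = 0.66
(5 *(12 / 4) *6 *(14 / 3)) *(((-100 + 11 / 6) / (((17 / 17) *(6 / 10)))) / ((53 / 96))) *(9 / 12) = -4947600 / 53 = -93350.94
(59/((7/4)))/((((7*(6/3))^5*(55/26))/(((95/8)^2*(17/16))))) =23535395/5300793344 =0.00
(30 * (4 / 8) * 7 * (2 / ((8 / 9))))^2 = 893025 / 16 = 55814.06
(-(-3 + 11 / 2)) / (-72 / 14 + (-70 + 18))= 7 / 160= 0.04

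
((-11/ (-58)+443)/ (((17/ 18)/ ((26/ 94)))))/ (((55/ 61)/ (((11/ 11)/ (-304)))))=-36691317/ 77483824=-0.47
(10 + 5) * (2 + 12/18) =40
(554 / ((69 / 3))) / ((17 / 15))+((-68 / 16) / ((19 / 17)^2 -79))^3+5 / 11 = 67791705548242093597 / 3122903998855872000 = 21.71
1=1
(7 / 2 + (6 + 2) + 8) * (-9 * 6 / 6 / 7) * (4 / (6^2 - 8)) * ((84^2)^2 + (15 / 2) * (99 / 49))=-1712578425363 / 9604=-178319286.27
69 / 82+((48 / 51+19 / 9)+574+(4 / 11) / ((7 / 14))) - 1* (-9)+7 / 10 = 202979578 / 345015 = 588.32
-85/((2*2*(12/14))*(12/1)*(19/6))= -0.65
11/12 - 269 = -3217/12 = -268.08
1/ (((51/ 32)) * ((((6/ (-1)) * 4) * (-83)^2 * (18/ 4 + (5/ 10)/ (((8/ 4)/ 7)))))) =-16/ 26350425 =-0.00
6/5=1.20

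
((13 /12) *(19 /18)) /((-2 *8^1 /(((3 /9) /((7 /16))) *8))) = -247 /567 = -0.44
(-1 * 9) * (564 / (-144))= 141 / 4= 35.25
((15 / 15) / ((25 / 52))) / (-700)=-13 / 4375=-0.00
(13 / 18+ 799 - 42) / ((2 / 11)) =150029 / 36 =4167.47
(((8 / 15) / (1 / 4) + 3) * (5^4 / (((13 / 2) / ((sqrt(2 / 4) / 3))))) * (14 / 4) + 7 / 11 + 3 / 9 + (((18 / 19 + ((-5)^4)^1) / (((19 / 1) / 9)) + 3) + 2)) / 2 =1801669 / 11913 + 67375 * sqrt(2) / 468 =354.83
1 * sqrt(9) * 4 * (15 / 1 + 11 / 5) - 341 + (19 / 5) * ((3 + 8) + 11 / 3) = -78.87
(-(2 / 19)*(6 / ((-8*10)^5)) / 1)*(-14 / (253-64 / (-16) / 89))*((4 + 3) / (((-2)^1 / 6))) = 13083 / 58422476800000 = 0.00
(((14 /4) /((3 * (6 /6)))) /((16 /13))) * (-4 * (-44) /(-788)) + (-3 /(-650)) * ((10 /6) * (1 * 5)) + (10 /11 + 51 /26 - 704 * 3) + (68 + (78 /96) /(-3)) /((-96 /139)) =-2207.37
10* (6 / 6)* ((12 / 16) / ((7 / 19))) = 285 / 14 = 20.36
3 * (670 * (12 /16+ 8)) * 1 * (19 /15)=44555 /2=22277.50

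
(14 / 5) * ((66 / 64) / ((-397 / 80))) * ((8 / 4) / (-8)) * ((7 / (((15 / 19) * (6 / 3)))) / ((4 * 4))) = 10241 / 254080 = 0.04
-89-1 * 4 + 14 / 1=-79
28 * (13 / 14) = 26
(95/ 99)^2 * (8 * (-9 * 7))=-464.10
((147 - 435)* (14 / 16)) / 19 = -252 / 19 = -13.26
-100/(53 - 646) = 100/593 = 0.17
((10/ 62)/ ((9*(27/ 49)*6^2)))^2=60025/ 73542931344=0.00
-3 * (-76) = 228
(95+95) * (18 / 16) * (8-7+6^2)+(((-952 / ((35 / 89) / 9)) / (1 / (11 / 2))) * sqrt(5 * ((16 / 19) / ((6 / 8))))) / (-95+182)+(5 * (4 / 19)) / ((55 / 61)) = 6612691 / 836-532576 * sqrt(285) / 2755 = 4646.43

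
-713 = -713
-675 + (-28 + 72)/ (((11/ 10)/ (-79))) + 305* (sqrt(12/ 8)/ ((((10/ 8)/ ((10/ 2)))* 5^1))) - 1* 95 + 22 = -3908 + 122* sqrt(6) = -3609.16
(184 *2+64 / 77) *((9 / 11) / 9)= 28400 / 847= 33.53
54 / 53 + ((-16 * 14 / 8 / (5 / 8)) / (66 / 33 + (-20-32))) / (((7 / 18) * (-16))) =5796 / 6625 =0.87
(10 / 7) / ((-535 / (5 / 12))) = -0.00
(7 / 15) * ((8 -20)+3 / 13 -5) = -1526 / 195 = -7.83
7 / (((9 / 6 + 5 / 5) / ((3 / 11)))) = 42 / 55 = 0.76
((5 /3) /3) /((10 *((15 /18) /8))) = 8 /15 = 0.53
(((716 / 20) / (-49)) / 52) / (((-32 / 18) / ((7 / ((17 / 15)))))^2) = -652455 / 3847168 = -0.17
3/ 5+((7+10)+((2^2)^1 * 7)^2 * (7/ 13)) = 28584/ 65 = 439.75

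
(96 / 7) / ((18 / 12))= 64 / 7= 9.14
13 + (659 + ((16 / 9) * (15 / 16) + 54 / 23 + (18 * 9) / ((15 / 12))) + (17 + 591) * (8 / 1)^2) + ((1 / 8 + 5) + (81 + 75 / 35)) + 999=788350327 / 19320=40804.88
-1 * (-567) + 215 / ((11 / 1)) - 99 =5363 / 11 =487.55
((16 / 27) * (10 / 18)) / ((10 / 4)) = 32 / 243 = 0.13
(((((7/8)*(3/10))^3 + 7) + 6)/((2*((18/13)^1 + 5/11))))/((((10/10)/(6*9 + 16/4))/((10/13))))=2126218259/13465600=157.90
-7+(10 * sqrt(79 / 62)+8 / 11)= -69 / 11+5 * sqrt(4898) / 31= 5.02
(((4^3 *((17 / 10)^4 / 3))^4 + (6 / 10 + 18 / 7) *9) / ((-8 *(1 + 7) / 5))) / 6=-13123703.54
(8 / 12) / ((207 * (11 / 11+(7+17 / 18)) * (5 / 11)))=44 / 55545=0.00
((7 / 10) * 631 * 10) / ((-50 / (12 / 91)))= -3786 / 325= -11.65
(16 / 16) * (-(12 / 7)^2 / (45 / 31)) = -496 / 245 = -2.02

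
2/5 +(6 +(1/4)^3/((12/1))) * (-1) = -21509/3840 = -5.60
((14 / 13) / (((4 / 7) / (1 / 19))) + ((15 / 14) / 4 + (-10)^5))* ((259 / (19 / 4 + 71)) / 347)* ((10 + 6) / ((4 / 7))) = -716494970114 / 25969827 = -27589.52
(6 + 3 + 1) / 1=10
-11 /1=-11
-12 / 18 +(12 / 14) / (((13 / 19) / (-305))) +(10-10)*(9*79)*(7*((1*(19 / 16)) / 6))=-104492 / 273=-382.75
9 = 9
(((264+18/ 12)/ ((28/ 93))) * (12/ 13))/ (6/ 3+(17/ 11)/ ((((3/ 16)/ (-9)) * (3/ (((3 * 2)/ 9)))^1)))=-56.20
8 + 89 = 97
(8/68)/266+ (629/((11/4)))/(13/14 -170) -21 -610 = -37226368994/58869657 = -632.35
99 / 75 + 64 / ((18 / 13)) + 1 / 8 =85801 / 1800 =47.67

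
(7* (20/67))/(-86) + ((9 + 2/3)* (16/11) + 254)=268.04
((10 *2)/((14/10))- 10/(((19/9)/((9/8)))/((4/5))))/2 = 1333/266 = 5.01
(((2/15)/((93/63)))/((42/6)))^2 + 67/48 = 1609867/1153200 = 1.40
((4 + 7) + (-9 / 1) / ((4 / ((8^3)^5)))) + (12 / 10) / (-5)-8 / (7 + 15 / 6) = -37603297669934489 / 475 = -79164837199862.08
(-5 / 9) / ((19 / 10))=-50 / 171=-0.29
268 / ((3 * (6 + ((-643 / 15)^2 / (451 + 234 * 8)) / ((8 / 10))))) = 37353840 / 2922289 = 12.78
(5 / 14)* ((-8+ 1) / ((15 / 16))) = -8 / 3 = -2.67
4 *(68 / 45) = 6.04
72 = 72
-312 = -312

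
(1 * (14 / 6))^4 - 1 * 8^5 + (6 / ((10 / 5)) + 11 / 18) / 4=-21213871 / 648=-32737.46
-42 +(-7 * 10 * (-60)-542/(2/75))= -16167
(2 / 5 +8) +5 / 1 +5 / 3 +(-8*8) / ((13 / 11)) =-7622 / 195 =-39.09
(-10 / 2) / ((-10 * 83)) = 1 / 166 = 0.01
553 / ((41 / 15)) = 8295 / 41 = 202.32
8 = 8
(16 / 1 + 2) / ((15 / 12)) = 14.40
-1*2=-2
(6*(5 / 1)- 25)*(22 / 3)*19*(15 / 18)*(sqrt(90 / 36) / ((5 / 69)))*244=2932270*sqrt(10) / 3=3090883.97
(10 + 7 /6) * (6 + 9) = 335 /2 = 167.50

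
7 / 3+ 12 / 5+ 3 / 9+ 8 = 196 / 15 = 13.07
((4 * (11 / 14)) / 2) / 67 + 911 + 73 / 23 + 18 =10055613 / 10787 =932.20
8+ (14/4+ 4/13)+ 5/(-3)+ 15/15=869/78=11.14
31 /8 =3.88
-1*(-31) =31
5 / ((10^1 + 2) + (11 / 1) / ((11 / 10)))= 5 / 22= 0.23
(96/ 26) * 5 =240/ 13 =18.46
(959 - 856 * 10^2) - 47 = -84688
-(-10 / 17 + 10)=-160 / 17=-9.41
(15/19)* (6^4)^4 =2227192032202.11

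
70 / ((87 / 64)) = 51.49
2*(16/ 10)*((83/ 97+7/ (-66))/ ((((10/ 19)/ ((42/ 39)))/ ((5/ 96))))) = 638267/ 2496780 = 0.26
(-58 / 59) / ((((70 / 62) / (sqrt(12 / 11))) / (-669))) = 2405724 * sqrt(33) / 22715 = 608.40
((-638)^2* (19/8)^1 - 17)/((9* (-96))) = -214825/192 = -1118.88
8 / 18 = 4 / 9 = 0.44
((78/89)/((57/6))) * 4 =624/1691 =0.37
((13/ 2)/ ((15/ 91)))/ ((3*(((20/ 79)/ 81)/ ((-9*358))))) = -13550330.43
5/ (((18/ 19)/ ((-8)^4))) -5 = 194515/ 9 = 21612.78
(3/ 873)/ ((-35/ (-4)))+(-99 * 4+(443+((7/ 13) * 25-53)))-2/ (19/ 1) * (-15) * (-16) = -44782457/ 2515695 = -17.80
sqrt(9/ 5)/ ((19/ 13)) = 39 * sqrt(5)/ 95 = 0.92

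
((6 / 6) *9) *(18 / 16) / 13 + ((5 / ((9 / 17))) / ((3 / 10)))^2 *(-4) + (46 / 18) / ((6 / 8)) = -300242615 / 75816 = -3960.15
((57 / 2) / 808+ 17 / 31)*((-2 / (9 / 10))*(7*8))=-2046730 / 28179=-72.63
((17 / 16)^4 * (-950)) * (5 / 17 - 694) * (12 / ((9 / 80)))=45868382125 / 512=89586683.84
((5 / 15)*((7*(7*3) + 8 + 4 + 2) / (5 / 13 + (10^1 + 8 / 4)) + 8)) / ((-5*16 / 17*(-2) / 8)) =119 / 20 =5.95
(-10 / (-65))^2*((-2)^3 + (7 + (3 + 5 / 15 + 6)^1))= 100 / 507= 0.20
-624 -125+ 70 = -679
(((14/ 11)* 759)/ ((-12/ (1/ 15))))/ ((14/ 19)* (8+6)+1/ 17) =-52003/ 100530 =-0.52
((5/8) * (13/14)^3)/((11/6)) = 32955/120736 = 0.27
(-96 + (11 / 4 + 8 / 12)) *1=-1111 / 12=-92.58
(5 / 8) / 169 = 5 / 1352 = 0.00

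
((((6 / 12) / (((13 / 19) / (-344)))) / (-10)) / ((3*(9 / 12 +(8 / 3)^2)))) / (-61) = -19608 / 1122095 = -0.02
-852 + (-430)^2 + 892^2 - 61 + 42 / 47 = 46043639 / 47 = 979651.89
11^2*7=847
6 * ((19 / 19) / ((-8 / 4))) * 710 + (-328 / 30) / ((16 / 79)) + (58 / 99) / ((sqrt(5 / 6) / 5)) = -131039 / 60 + 58 * sqrt(30) / 99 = -2180.77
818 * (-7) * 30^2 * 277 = -1427491800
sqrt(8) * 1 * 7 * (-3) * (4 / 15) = -56 * sqrt(2) / 5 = -15.84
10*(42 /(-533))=-420 /533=-0.79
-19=-19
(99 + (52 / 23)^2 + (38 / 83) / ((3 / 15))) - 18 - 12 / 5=18880161 / 219535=86.00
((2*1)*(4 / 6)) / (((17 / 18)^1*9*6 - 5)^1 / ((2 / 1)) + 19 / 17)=34 / 615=0.06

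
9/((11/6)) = 54/11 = 4.91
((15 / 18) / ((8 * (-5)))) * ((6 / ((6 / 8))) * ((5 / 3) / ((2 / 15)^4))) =-28125 / 32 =-878.91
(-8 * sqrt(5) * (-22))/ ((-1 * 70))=-88 * sqrt(5)/ 35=-5.62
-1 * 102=-102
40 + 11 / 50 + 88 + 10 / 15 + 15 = 21583 / 150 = 143.89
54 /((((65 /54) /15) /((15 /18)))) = 7290 /13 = 560.77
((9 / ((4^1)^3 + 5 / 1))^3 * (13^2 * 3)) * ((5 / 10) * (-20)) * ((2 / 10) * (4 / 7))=-109512 / 85169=-1.29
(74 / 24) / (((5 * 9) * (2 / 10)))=37 / 108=0.34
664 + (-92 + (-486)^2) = 236768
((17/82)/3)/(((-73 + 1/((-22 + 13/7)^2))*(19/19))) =-112659/119003648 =-0.00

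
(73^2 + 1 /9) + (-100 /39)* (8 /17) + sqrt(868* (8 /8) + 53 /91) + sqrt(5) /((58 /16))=8* sqrt(5) /29 + sqrt(7192731) /91 + 10597202 /1989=5357.99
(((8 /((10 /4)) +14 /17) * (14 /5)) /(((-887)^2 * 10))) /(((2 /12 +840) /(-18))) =-258552 /8427967874125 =-0.00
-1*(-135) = 135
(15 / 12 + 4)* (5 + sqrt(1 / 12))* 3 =21* sqrt(3) / 8 + 315 / 4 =83.30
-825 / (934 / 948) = -391050 / 467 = -837.37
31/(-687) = -31/687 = -0.05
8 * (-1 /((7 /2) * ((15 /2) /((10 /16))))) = -0.19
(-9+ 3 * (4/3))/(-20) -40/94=-33/188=-0.18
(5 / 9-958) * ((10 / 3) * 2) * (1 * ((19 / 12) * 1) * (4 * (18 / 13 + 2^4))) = -740027960 / 1053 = -702780.59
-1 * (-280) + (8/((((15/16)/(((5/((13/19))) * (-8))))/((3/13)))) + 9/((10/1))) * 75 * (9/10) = -5022773/676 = -7430.14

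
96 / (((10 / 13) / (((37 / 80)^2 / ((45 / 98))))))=872053 / 15000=58.14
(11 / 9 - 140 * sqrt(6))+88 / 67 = -340.39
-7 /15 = -0.47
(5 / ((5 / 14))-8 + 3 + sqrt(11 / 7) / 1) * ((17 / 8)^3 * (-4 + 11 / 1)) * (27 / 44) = 132651 * sqrt(77) / 22528 + 8357013 / 22528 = 422.63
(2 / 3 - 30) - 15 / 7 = -661 / 21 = -31.48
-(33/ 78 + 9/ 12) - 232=-12125/ 52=-233.17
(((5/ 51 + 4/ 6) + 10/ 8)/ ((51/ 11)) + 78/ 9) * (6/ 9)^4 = 1.80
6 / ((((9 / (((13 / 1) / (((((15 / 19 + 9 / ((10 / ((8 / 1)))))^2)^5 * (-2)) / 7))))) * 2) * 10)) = -1089701229413849609375 / 761375688091762236362439172812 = -0.00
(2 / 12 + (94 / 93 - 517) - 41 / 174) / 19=-27.16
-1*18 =-18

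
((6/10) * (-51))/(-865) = 153/4325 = 0.04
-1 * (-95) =95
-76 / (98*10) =-19 / 245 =-0.08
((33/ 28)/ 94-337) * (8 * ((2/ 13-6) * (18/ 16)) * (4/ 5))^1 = 23333634/ 1645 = 14184.58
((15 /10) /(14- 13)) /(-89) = -3 /178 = -0.02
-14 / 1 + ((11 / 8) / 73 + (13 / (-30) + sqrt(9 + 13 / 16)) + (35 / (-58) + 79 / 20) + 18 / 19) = -48849599 / 4826760 + sqrt(157) / 4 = -6.99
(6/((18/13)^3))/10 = 2197/9720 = 0.23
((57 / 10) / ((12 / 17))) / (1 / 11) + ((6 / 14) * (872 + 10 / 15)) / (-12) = 57.66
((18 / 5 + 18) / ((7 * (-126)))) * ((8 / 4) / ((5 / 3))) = -36 / 1225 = -0.03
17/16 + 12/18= 83/48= 1.73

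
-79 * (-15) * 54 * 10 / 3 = 213300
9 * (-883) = -7947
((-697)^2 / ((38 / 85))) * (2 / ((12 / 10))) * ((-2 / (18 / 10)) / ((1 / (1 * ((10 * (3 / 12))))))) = -5161720625 / 1026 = -5030916.79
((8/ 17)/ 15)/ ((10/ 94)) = 376/ 1275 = 0.29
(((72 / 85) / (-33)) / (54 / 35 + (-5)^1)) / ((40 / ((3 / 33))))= 21 / 1244485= 0.00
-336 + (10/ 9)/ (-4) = -6053/ 18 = -336.28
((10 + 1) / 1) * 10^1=110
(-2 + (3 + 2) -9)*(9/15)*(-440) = 1584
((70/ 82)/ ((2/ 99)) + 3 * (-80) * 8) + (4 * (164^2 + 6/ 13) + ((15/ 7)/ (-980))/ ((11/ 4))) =425159886803/ 4022018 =105708.10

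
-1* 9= -9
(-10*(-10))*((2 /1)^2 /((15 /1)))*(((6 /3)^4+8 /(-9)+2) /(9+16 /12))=12320 /279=44.16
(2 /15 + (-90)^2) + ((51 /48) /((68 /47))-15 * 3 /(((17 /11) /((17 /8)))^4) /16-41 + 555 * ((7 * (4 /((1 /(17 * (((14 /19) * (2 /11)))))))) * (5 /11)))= 54550583975423 /2260008960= 24137.33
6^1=6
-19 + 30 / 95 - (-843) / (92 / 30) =223925 / 874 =256.21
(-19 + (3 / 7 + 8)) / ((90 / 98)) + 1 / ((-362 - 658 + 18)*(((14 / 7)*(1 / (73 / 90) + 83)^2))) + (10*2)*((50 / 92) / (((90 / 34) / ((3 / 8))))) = -65165191846958 / 6535304191845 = -9.97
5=5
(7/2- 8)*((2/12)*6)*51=-459/2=-229.50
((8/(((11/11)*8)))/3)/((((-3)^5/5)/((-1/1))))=5/729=0.01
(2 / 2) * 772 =772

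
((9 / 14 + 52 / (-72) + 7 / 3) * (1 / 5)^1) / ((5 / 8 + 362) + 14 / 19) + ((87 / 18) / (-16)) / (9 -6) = -18456259 / 185576160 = -0.10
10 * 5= 50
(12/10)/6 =1/5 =0.20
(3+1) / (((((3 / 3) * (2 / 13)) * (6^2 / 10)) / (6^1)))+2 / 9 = 392 / 9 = 43.56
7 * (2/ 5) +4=34/ 5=6.80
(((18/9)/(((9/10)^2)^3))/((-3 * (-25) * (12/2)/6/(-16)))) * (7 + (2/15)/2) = -27136000/4782969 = -5.67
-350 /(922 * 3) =-175 /1383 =-0.13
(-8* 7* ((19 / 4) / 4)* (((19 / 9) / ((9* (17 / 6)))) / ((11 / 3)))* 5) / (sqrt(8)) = -12635* sqrt(2) / 6732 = -2.65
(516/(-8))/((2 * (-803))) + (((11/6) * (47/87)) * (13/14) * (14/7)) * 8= 86587091/5868324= 14.75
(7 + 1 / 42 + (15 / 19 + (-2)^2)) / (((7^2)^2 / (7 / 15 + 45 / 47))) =4732354 / 675389295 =0.01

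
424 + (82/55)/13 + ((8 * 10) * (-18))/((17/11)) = -6170486/12155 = -507.65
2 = 2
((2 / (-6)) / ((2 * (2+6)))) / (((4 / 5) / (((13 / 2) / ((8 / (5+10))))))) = -325 / 1024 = -0.32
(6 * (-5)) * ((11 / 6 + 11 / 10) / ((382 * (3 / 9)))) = -0.69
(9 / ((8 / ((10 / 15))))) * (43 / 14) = 129 / 56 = 2.30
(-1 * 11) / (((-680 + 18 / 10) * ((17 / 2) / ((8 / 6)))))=440 / 172941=0.00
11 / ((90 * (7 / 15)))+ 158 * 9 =59735 / 42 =1422.26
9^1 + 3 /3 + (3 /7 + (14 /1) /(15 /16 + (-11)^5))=188104905 /18037607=10.43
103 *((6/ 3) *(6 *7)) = 8652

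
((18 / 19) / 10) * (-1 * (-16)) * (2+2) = 576 / 95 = 6.06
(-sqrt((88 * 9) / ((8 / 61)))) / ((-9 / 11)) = 11 * sqrt(671) / 3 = 94.98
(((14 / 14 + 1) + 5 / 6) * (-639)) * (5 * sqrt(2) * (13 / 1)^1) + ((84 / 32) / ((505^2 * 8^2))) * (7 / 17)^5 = 352947 / 185394704089600 - 235365 * sqrt(2) / 2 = -166428.19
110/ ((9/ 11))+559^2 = 2813539/ 9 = 312615.44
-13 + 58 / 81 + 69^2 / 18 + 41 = 47501 / 162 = 293.22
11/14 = 0.79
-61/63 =-0.97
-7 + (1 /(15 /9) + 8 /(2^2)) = -22 /5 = -4.40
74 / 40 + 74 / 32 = 333 / 80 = 4.16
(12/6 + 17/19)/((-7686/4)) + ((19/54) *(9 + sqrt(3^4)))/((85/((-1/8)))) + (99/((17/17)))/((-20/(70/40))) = -861287759/99303120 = -8.67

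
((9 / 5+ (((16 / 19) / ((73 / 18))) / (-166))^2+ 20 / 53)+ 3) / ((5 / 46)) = 47.63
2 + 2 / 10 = 11 / 5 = 2.20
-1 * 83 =-83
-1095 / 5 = -219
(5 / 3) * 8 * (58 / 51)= 2320 / 153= 15.16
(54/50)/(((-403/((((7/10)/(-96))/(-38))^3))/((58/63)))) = -1421/81518896742400000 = -0.00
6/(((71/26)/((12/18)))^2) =5408/15123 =0.36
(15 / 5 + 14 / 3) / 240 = 23 / 720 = 0.03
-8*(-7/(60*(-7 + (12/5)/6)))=-0.14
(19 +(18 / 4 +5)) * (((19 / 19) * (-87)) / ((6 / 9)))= -14877 / 4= -3719.25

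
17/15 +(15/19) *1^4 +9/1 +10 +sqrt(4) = 22.92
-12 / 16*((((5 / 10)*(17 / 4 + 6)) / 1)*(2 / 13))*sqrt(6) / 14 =-123*sqrt(6) / 2912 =-0.10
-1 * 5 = -5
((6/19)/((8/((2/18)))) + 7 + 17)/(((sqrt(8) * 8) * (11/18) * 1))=16419 * sqrt(2)/13376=1.74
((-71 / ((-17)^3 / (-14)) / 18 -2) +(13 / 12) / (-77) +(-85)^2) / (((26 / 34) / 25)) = 2459212693625 / 10414404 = 236135.71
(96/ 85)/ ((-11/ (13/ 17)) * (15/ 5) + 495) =208/ 83215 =0.00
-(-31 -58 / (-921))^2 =-957.10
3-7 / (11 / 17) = -86 / 11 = -7.82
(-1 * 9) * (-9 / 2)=81 / 2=40.50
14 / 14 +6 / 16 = 11 / 8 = 1.38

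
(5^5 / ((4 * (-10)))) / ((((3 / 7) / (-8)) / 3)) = 4375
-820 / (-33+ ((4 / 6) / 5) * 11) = 12300 / 473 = 26.00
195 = 195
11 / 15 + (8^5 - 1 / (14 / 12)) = 3440627 / 105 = 32767.88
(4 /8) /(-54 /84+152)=7 /2119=0.00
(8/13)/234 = 4/1521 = 0.00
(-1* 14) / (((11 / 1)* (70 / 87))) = -87 / 55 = -1.58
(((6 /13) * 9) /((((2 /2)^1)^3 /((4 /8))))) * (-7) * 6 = -1134 /13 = -87.23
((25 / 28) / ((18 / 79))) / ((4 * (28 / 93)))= 61225 / 18816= 3.25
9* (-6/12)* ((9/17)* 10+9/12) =-3699/136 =-27.20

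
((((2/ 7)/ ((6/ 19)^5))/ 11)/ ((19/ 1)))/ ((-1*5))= -130321/ 1496880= -0.09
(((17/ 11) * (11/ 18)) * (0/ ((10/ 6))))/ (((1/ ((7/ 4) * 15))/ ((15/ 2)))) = 0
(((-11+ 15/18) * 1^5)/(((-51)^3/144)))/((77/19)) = 9272/3404709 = 0.00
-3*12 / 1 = -36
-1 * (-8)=8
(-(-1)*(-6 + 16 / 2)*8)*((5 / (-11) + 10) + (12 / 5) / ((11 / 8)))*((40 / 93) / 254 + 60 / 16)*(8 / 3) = 1807.36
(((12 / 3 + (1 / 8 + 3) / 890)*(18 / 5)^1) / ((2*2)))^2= 12.98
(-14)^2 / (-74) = -98 / 37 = -2.65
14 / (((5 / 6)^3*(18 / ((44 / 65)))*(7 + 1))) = 924 / 8125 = 0.11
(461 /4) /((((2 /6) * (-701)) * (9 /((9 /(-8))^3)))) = 112023 /1435648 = 0.08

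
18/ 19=0.95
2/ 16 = 1/ 8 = 0.12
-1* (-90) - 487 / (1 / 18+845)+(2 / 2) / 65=89.44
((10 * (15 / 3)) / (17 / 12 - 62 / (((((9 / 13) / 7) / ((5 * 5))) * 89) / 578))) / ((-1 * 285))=0.00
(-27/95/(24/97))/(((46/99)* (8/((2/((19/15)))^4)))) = -875073375/455602216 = -1.92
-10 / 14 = -5 / 7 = -0.71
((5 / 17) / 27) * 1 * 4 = 20 / 459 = 0.04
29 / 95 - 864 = -82051 / 95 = -863.69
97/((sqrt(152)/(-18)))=-873 * sqrt(38)/38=-141.62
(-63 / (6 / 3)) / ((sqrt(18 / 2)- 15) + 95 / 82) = 369 / 127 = 2.91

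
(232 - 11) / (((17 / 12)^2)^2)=269568 / 4913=54.87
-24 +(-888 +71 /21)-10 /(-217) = -591481 /651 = -908.57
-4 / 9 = -0.44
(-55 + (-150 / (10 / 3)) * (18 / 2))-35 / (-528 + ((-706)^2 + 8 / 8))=-229038175 / 497909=-460.00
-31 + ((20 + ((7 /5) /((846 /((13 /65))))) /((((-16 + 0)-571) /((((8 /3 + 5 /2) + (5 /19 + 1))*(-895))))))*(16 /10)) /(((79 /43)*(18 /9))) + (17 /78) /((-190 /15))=-22.31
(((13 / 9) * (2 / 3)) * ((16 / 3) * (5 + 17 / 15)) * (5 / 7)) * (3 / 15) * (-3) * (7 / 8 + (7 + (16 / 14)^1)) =-483184 / 3969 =-121.74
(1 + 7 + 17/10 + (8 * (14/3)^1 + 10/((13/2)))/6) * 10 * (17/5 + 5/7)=302864/455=665.64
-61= -61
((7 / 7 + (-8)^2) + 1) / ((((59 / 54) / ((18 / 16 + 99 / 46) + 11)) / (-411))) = -962010027 / 2714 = -354462.06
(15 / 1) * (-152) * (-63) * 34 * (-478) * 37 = -86374179360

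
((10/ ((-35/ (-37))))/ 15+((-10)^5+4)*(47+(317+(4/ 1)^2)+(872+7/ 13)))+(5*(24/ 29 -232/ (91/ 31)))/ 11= -125248870.84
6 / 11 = 0.55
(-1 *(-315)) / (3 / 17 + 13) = 765 / 32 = 23.91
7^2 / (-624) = -49 / 624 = -0.08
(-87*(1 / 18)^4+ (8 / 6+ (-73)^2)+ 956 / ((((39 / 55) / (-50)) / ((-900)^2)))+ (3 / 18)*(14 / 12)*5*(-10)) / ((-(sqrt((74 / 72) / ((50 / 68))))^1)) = 124191844698378325*sqrt(1258) / 95376528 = 46184036721.60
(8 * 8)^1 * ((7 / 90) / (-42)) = -16 / 135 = -0.12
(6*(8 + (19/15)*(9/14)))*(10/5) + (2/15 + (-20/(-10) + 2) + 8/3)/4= 7523/70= 107.47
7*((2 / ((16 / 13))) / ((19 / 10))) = 455 / 76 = 5.99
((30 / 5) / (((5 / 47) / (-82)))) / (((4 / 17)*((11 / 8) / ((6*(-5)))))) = 4717296 / 11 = 428845.09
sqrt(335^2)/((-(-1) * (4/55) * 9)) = 18425/36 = 511.81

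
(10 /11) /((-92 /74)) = -185 /253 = -0.73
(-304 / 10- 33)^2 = 100489 / 25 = 4019.56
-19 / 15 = -1.27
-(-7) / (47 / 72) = 504 / 47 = 10.72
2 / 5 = 0.40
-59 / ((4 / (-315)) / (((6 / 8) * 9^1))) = 501795 / 16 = 31362.19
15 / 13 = 1.15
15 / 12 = 5 / 4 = 1.25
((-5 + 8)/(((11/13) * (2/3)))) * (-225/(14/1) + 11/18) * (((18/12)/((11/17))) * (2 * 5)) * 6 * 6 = -58118580/847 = -68616.98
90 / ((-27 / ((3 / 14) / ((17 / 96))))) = -480 / 119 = -4.03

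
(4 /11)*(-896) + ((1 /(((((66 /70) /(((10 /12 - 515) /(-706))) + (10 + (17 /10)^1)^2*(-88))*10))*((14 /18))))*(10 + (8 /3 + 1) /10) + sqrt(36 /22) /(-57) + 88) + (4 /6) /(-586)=-120832739752291 /508086070536 - sqrt(22) /209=-237.84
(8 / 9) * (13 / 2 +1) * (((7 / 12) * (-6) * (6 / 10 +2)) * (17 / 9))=-114.59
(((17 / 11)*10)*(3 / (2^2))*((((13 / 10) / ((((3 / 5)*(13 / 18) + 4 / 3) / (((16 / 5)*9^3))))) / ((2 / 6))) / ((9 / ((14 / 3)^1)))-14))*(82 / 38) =735933723 / 11077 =66438.00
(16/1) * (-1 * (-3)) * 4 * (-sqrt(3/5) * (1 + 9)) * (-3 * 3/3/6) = 192 * sqrt(15) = 743.61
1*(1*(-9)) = -9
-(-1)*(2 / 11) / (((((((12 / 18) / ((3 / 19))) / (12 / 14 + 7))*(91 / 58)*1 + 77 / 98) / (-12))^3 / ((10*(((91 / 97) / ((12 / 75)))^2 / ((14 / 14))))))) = -24994.76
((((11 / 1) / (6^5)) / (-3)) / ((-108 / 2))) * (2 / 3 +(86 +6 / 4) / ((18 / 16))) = 0.00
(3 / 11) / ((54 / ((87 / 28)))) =29 / 1848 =0.02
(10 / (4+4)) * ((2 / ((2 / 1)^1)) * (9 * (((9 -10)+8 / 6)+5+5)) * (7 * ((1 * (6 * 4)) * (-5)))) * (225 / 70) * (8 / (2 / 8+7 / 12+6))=-15066000 / 41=-367463.41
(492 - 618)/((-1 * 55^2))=0.04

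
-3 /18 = -0.17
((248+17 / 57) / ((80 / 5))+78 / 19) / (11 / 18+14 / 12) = 11.04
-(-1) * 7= 7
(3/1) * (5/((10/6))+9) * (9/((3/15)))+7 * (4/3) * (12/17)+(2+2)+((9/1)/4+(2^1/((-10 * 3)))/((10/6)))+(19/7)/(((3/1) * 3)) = 174904991/107100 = 1633.10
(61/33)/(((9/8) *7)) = 488/2079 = 0.23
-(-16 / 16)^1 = 1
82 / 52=41 / 26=1.58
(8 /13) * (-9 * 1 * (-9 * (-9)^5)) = -38263752 /13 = -2943365.54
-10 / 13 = -0.77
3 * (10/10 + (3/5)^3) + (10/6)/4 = 6097/1500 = 4.06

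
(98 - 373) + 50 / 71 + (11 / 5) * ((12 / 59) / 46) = -132133189 / 481735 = -274.29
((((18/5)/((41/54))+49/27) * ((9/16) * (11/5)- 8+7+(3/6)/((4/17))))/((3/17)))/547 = 4318391/26912400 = 0.16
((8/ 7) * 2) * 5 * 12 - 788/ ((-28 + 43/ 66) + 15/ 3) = 1780056/ 10325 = 172.40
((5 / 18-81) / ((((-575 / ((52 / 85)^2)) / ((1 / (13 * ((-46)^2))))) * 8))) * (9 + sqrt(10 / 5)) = 18889 * sqrt(2) / 79115917500 + 18889 / 8790657500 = 0.00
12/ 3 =4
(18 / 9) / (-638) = -1 / 319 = -0.00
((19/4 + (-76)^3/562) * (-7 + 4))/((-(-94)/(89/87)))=25.35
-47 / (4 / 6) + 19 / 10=-343 / 5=-68.60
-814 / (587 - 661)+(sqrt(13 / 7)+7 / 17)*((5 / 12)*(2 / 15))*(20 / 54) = 5*sqrt(91) / 1701+45476 / 4131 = 11.04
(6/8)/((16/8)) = 3/8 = 0.38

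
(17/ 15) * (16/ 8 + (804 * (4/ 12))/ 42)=2992/ 315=9.50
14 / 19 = 0.74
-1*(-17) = 17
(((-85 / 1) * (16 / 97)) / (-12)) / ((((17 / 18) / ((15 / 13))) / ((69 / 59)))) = 124200 / 74399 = 1.67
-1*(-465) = 465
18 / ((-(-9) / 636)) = 1272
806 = 806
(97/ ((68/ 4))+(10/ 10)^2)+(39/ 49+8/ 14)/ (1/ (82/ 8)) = 69043/ 3332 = 20.72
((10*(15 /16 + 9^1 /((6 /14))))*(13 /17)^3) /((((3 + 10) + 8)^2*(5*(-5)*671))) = -85683 /6461381080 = -0.00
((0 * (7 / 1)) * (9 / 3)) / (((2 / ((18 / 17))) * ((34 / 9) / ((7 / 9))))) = 0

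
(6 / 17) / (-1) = -6 / 17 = -0.35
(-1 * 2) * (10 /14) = -10 /7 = -1.43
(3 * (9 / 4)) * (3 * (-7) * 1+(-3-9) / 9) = -603 / 4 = -150.75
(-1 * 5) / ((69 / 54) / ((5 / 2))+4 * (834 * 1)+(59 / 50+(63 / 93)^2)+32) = -2162250 / 1457421371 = -0.00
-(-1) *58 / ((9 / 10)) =580 / 9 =64.44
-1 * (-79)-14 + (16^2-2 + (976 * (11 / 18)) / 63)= 186241 / 567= 328.47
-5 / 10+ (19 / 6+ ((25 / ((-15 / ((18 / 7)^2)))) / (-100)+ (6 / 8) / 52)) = 426733 / 152880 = 2.79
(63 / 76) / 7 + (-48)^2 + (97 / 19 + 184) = 189485 / 76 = 2493.22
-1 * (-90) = 90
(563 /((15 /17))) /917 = 9571 /13755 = 0.70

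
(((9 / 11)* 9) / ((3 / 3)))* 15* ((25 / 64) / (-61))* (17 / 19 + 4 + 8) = -7441875 / 815936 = -9.12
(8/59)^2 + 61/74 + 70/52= 3664948/1674361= 2.19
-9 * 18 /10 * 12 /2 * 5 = -486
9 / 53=0.17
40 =40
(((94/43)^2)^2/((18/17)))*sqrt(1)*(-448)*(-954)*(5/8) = 19696734762880/3418801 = 5761298.99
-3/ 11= -0.27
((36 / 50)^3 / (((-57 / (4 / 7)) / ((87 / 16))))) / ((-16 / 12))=63423 / 4156250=0.02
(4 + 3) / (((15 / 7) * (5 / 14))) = 686 / 75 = 9.15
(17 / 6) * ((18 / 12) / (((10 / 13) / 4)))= 221 / 10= 22.10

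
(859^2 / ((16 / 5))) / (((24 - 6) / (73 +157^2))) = 45604735205 / 144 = 316699550.03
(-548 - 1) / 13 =-549 / 13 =-42.23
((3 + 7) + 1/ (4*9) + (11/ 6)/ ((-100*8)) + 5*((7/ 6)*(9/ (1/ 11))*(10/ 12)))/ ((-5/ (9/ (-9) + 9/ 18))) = 7074367/ 144000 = 49.13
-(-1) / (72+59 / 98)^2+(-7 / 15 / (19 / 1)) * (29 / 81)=-2010961267 / 233727429825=-0.01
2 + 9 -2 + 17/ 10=107/ 10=10.70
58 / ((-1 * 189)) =-58 / 189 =-0.31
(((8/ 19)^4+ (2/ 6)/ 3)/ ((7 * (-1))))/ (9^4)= -167185/ 53867273103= -0.00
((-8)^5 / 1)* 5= -163840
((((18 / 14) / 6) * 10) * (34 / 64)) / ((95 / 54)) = 1377 / 2128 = 0.65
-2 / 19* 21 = -42 / 19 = -2.21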